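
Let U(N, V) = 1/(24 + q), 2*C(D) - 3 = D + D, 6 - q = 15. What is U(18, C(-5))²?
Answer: 1/225 ≈ 0.0044444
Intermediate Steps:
q = -9 (q = 6 - 1*15 = 6 - 15 = -9)
C(D) = 3/2 + D (C(D) = 3/2 + (D + D)/2 = 3/2 + (2*D)/2 = 3/2 + D)
U(N, V) = 1/15 (U(N, V) = 1/(24 - 9) = 1/15)
U(18, C(-5))² = (1/15)² = 1/225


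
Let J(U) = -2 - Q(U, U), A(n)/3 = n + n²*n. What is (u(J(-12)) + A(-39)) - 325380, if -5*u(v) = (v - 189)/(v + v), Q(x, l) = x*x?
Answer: -147008635/292 ≈ -5.0345e+5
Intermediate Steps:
Q(x, l) = x²
A(n) = 3*n + 3*n³ (A(n) = 3*(n + n²*n) = 3*(n + n³) = 3*n + 3*n³)
J(U) = -2 - U²
u(v) = -(-189 + v)/(10*v) (u(v) = -(v - 189)/(5*(v + v)) = -(-189 + v)/(5*(2*v)) = -(-189 + v)*1/(2*v)/5 = -(-189 + v)/(10*v))
(u(J(-12)) + A(-39)) - 325380 = ((189 - (-2 - 1*(-12)²))/(10*(-2 - 1*(-12)²)) + 3*(-39)*(1 + (-39)²)) - 325380 = ((189 - (-2 - 1*144))/(10*(-2 - 1*144)) + 3*(-39)*(1 + 1521)) - 325380 = ((189 - (-2 - 144))/(10*(-2 - 144)) + 3*(-39)*1522) - 325380 = ((⅒)*(189 - 1*(-146))/(-146) - 178074) - 325380 = ((⅒)*(-1/146)*(189 + 146) - 178074) - 325380 = ((⅒)*(-1/146)*335 - 178074) - 325380 = (-67/292 - 178074) - 325380 = -51997675/292 - 325380 = -147008635/292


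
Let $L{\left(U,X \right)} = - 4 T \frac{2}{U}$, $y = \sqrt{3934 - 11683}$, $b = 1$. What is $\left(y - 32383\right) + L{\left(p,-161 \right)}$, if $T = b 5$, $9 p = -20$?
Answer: $-32365 + 3 i \sqrt{861} \approx -32365.0 + 88.028 i$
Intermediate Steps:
$p = - \frac{20}{9}$ ($p = \frac{1}{9} \left(-20\right) = - \frac{20}{9} \approx -2.2222$)
$T = 5$ ($T = 1 \cdot 5 = 5$)
$y = 3 i \sqrt{861}$ ($y = \sqrt{-7749} = 3 i \sqrt{861} \approx 88.028 i$)
$L{\left(U,X \right)} = - \frac{40}{U}$ ($L{\left(U,X \right)} = \left(-4\right) 5 \frac{2}{U} = - 20 \frac{2}{U} = - \frac{40}{U}$)
$\left(y - 32383\right) + L{\left(p,-161 \right)} = \left(3 i \sqrt{861} - 32383\right) - \frac{40}{- \frac{20}{9}} = \left(-32383 + 3 i \sqrt{861}\right) - -18 = \left(-32383 + 3 i \sqrt{861}\right) + 18 = -32365 + 3 i \sqrt{861}$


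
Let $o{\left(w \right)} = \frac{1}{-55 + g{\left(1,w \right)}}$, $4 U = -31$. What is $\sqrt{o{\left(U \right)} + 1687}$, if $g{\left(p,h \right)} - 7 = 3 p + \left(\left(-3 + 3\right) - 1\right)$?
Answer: $\frac{\sqrt{3569646}}{46} \approx 41.073$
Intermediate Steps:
$U = - \frac{31}{4}$ ($U = \frac{1}{4} \left(-31\right) = - \frac{31}{4} \approx -7.75$)
$g{\left(p,h \right)} = 6 + 3 p$ ($g{\left(p,h \right)} = 7 + \left(3 p + \left(\left(-3 + 3\right) - 1\right)\right) = 7 + \left(3 p + \left(0 - 1\right)\right) = 7 + \left(3 p - 1\right) = 7 + \left(-1 + 3 p\right) = 6 + 3 p$)
$o{\left(w \right)} = - \frac{1}{46}$ ($o{\left(w \right)} = \frac{1}{-55 + \left(6 + 3 \cdot 1\right)} = \frac{1}{-55 + \left(6 + 3\right)} = \frac{1}{-55 + 9} = \frac{1}{-46} = - \frac{1}{46}$)
$\sqrt{o{\left(U \right)} + 1687} = \sqrt{- \frac{1}{46} + 1687} = \sqrt{\frac{77601}{46}} = \frac{\sqrt{3569646}}{46}$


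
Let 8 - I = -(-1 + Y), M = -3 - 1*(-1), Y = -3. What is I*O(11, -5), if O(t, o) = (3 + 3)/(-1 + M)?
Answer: -8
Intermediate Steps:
M = -2 (M = -3 + 1 = -2)
O(t, o) = -2 (O(t, o) = (3 + 3)/(-1 - 2) = 6/(-3) = 6*(-⅓) = -2)
I = 4 (I = 8 - (-1)*(-1 - 3) = 8 - (-1)*(-4) = 8 - 1*4 = 8 - 4 = 4)
I*O(11, -5) = 4*(-2) = -8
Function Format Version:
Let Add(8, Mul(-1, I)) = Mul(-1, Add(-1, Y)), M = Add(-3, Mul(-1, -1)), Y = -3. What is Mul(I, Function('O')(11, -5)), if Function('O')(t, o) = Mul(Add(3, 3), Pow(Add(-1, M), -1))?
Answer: -8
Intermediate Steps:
M = -2 (M = Add(-3, 1) = -2)
Function('O')(t, o) = -2 (Function('O')(t, o) = Mul(Add(3, 3), Pow(Add(-1, -2), -1)) = Mul(6, Pow(-3, -1)) = Mul(6, Rational(-1, 3)) = -2)
I = 4 (I = Add(8, Mul(-1, Mul(-1, Add(-1, -3)))) = Add(8, Mul(-1, Mul(-1, -4))) = Add(8, Mul(-1, 4)) = Add(8, -4) = 4)
Mul(I, Function('O')(11, -5)) = Mul(4, -2) = -8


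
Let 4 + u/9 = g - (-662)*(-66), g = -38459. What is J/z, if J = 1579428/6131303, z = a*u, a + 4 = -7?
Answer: 175492/5540889177615 ≈ 3.1672e-8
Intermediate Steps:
a = -11 (a = -4 - 7 = -11)
u = -739395 (u = -36 + 9*(-38459 - (-662)*(-66)) = -36 + 9*(-38459 - 1*43692) = -36 + 9*(-38459 - 43692) = -36 + 9*(-82151) = -36 - 739359 = -739395)
z = 8133345 (z = -11*(-739395) = 8133345)
J = 1579428/6131303 (J = 1579428*(1/6131303) = 1579428/6131303 ≈ 0.25760)
J/z = (1579428/6131303)/8133345 = (1579428/6131303)*(1/8133345) = 175492/5540889177615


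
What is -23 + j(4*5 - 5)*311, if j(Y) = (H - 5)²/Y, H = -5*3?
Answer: 24811/3 ≈ 8270.3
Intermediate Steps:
H = -15
j(Y) = 400/Y (j(Y) = (-15 - 5)²/Y = (-20)²/Y = 400/Y)
-23 + j(4*5 - 5)*311 = -23 + (400/(4*5 - 5))*311 = -23 + (400/(20 - 5))*311 = -23 + (400/15)*311 = -23 + (400*(1/15))*311 = -23 + (80/3)*311 = -23 + 24880/3 = 24811/3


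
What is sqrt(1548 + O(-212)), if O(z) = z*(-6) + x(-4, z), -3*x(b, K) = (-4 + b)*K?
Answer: 2*sqrt(5073)/3 ≈ 47.483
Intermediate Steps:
x(b, K) = -K*(-4 + b)/3 (x(b, K) = -(-4 + b)*K/3 = -K*(-4 + b)/3)
O(z) = -10*z/3 (O(z) = z*(-6) + z*(4 - 1*(-4))/3 = -6*z + z*(4 + 4)/3 = -6*z + (1/3)*z*8 = -6*z + 8*z/3 = -10*z/3)
sqrt(1548 + O(-212)) = sqrt(1548 - 10/3*(-212)) = sqrt(1548 + 2120/3) = sqrt(6764/3) = 2*sqrt(5073)/3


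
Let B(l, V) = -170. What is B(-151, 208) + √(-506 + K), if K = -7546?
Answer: -170 + 2*I*√2013 ≈ -170.0 + 89.733*I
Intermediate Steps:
B(-151, 208) + √(-506 + K) = -170 + √(-506 - 7546) = -170 + √(-8052) = -170 + 2*I*√2013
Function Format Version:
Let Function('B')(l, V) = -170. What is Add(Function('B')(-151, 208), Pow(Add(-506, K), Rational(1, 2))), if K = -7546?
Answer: Add(-170, Mul(2, I, Pow(2013, Rational(1, 2)))) ≈ Add(-170.00, Mul(89.733, I))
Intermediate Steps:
Add(Function('B')(-151, 208), Pow(Add(-506, K), Rational(1, 2))) = Add(-170, Pow(Add(-506, -7546), Rational(1, 2))) = Add(-170, Pow(-8052, Rational(1, 2))) = Add(-170, Mul(2, I, Pow(2013, Rational(1, 2))))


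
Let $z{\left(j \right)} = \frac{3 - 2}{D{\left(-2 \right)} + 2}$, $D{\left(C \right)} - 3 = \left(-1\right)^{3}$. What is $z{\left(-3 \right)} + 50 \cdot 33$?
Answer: $\frac{6601}{4} \approx 1650.3$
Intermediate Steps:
$D{\left(C \right)} = 2$ ($D{\left(C \right)} = 3 + \left(-1\right)^{3} = 3 - 1 = 2$)
$z{\left(j \right)} = \frac{1}{4}$ ($z{\left(j \right)} = \frac{3 - 2}{2 + 2} = 1 \cdot \frac{1}{4} = \frac{1}{4}$)
$z{\left(-3 \right)} + 50 \cdot 33 = \frac{1}{4} + 50 \cdot 33 = \frac{1}{4} + 1650 = \frac{6601}{4}$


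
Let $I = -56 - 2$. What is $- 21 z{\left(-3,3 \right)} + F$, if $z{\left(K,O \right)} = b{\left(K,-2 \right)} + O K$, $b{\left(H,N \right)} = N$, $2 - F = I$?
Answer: $291$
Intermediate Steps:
$I = -58$
$F = 60$ ($F = 2 - -58 = 2 + 58 = 60$)
$z{\left(K,O \right)} = -2 + K O$ ($z{\left(K,O \right)} = -2 + O K = -2 + K O$)
$- 21 z{\left(-3,3 \right)} + F = - 21 \left(-2 - 9\right) + 60 = \left(-21\right) \left(-11\right) + 60 = 231 + 60 = 291$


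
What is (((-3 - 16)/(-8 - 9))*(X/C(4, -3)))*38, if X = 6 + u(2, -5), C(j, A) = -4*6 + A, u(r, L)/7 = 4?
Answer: -1444/27 ≈ -53.482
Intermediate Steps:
u(r, L) = 28 (u(r, L) = 7*4 = 28)
C(j, A) = -24 + A
X = 34 (X = 6 + 28 = 34)
(((-3 - 16)/(-8 - 9))*(X/C(4, -3)))*38 = (((-3 - 16)/(-8 - 9))*(34/(-24 - 3)))*38 = ((-19/(-17))*(34/(-27)))*38 = ((-19*(-1/17))*(34*(-1/27)))*38 = ((19/17)*(-34/27))*38 = -38/27*38 = -1444/27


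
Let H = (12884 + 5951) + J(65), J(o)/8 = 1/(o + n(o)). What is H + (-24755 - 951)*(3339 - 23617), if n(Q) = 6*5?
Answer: 49522084793/95 ≈ 5.2129e+8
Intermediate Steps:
n(Q) = 30
J(o) = 8/(30 + o) (J(o) = 8/(o + 30) = 8/(30 + o))
H = 1789333/95 (H = (12884 + 5951) + 8/(30 + 65) = 18835 + 8/95 = 1789333/95 ≈ 18835.)
H + (-24755 - 951)*(3339 - 23617) = 1789333/95 + (-24755 - 951)*(3339 - 23617) = 1789333/95 - 25706*(-20278) = 1789333/95 + 521266268 = 49522084793/95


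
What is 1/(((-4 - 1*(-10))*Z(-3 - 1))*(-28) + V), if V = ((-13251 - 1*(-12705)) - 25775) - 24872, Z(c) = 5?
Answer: -1/52033 ≈ -1.9219e-5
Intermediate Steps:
V = -51193 (V = ((-13251 + 12705) - 25775) - 24872 = (-546 - 25775) - 24872 = -26321 - 24872 = -51193)
1/(((-4 - 1*(-10))*Z(-3 - 1))*(-28) + V) = 1/(((-4 - 1*(-10))*5)*(-28) - 51193) = 1/(((-4 + 10)*5)*(-28) - 51193) = 1/((6*5)*(-28) - 51193) = 1/(30*(-28) - 51193) = 1/(-840 - 51193) = 1/(-52033) = -1/52033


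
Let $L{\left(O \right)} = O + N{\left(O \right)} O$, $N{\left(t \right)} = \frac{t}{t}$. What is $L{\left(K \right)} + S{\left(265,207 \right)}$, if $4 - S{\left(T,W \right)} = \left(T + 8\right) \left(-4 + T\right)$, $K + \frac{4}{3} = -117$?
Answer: $- \frac{214457}{3} \approx -71486.0$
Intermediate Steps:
$K = - \frac{355}{3}$ ($K = - \frac{4}{3} - 117 = - \frac{355}{3} \approx -118.33$)
$S{\left(T,W \right)} = 4 - \left(-4 + T\right) \left(8 + T\right)$ ($S{\left(T,W \right)} = 4 - \left(T + 8\right) \left(-4 + T\right) = 4 - \left(8 + T\right) \left(-4 + T\right) = 4 - \left(-4 + T\right) \left(8 + T\right)$)
$N{\left(t \right)} = 1$
$L{\left(O \right)} = 2 O$ ($L{\left(O \right)} = O + 1 O = O + O = 2 O$)
$L{\left(K \right)} + S{\left(265,207 \right)} = 2 \left(- \frac{355}{3}\right) - 71249 = - \frac{710}{3} - 71249 = - \frac{214457}{3}$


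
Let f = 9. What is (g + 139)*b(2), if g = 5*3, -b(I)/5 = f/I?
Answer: -3465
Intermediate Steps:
b(I) = -45/I
g = 15
(g + 139)*b(2) = (15 + 139)*(-45/2) = 154*(-45*½) = 154*(-45/2) = -3465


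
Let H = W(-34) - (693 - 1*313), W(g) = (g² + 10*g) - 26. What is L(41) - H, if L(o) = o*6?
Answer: -164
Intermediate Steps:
W(g) = -26 + g² + 10*g
L(o) = 6*o
H = 410 (H = (-26 + (-34)² + 10*(-34)) - (693 - 1*313) = (-26 + 1156 - 340) - (693 - 313) = 790 - 1*380 = 790 - 380 = 410)
L(41) - H = 6*41 - 1*410 = 246 - 410 = -164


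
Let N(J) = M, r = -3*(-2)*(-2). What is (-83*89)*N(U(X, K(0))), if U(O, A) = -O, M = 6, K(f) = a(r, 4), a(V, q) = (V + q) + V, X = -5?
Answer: -44322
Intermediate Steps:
r = -12 (r = 6*(-2) = -12)
a(V, q) = q + 2*V
K(f) = -20 (K(f) = 4 + 2*(-12) = 4 - 24 = -20)
N(J) = 6
(-83*89)*N(U(X, K(0))) = -83*89*6 = -7387*6 = -44322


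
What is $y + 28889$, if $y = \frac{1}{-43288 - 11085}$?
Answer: $\frac{1570781596}{54373} \approx 28889.0$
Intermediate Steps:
$y = - \frac{1}{54373}$ ($y = \frac{1}{-54373} = - \frac{1}{54373} \approx -1.8391 \cdot 10^{-5}$)
$y + 28889 = - \frac{1}{54373} + 28889 = \frac{1570781596}{54373}$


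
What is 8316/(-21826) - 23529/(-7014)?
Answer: 10838465/3644942 ≈ 2.9736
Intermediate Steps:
8316/(-21826) - 23529/(-7014) = 8316*(-1/21826) - 23529*(-1/7014) = -594/1559 + 7843/2338 = 10838465/3644942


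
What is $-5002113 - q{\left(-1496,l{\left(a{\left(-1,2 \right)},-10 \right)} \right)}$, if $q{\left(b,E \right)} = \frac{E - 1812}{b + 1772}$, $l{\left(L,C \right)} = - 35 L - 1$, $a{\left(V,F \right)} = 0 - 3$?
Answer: $- \frac{345145370}{69} \approx -5.0021 \cdot 10^{6}$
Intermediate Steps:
$a{\left(V,F \right)} = -3$
$l{\left(L,C \right)} = -1 - 35 L$
$q{\left(b,E \right)} = \frac{-1812 + E}{1772 + b}$
$-5002113 - q{\left(-1496,l{\left(a{\left(-1,2 \right)},-10 \right)} \right)} = -5002113 - \frac{-1812 - -104}{1772 - 1496} = -5002113 - \frac{-1812 + \left(-1 + 105\right)}{276} = -5002113 - \frac{-1812 + 104}{276} = -5002113 - \frac{1}{276} \left(-1708\right) = -5002113 - - \frac{427}{69} = -5002113 + \frac{427}{69} = - \frac{345145370}{69}$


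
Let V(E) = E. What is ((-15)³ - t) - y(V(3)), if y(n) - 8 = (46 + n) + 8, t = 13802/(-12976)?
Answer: -22311819/6488 ≈ -3438.9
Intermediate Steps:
t = -6901/6488 (t = 13802*(-1/12976) = -6901/6488 ≈ -1.0637)
y(n) = 62 + n (y(n) = 8 + ((46 + n) + 8) = 8 + (54 + n) = 62 + n)
((-15)³ - t) - y(V(3)) = ((-15)³ - 1*(-6901/6488)) - (62 + 3) = (-3375 + 6901/6488) - 1*65 = -21890099/6488 - 65 = -22311819/6488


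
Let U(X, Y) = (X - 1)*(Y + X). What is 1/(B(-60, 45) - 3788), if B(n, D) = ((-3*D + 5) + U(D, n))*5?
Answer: -1/7738 ≈ -0.00012923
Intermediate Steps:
U(X, Y) = (-1 + X)*(X + Y)
B(n, D) = 25 - 20*D - 5*n + 5*D**2 + 5*D*n (B(n, D) = ((-3*D + 5) + (D**2 - D - n + D*n))*5 = ((5 - 3*D) + (D**2 - D - n + D*n))*5 = (5 + D**2 - n - 4*D + D*n)*5 = 25 - 20*D - 5*n + 5*D**2 + 5*D*n)
1/(B(-60, 45) - 3788) = 1/((25 - 20*45 - 5*(-60) + 5*45**2 + 5*45*(-60)) - 3788) = 1/((25 - 900 + 300 + 5*2025 - 13500) - 3788) = 1/((25 - 900 + 300 + 10125 - 13500) - 3788) = 1/(-3950 - 3788) = 1/(-7738) = -1/7738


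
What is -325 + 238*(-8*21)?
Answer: -40309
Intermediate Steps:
-325 + 238*(-8*21) = -325 + 238*(-168) = -325 - 39984 = -40309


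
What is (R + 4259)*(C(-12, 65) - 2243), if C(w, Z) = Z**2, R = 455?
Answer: 9343148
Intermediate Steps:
(R + 4259)*(C(-12, 65) - 2243) = (455 + 4259)*(65**2 - 2243) = 4714*(4225 - 2243) = 4714*1982 = 9343148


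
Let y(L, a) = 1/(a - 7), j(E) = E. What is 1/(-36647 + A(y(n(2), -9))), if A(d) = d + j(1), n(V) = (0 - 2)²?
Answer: -16/586337 ≈ -2.7288e-5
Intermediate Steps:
n(V) = 4 (n(V) = (-2)² = 4)
y(L, a) = 1/(-7 + a)
A(d) = 1 + d (A(d) = d + 1 = 1 + d)
1/(-36647 + A(y(n(2), -9))) = 1/(-36647 + (1 + 1/(-7 - 9))) = 1/(-36647 + (1 + 1/(-16))) = 1/(-36647 + (1 - 1/16)) = 1/(-36647 + 15/16) = 1/(-586337/16) = -16/586337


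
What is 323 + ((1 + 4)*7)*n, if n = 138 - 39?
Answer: 3788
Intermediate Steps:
n = 99
323 + ((1 + 4)*7)*n = 323 + ((1 + 4)*7)*99 = 323 + (5*7)*99 = 323 + 35*99 = 323 + 3465 = 3788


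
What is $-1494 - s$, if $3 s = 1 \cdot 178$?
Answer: $- \frac{4660}{3} \approx -1553.3$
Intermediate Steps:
$s = \frac{178}{3}$ ($s = \frac{1 \cdot 178}{3} = \frac{1}{3} \cdot 178 = \frac{178}{3} \approx 59.333$)
$-1494 - s = -1494 - \frac{178}{3} = - \frac{4660}{3}$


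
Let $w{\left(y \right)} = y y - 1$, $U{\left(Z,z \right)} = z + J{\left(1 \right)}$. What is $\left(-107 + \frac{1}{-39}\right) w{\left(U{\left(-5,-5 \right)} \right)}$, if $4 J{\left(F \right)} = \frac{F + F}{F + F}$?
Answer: $- \frac{240005}{104} \approx -2307.7$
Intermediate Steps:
$J{\left(F \right)} = \frac{1}{4}$ ($J{\left(F \right)} = \frac{\left(F + F\right) \frac{1}{F + F}}{4} = \frac{2 F \frac{1}{2 F}}{4} = \frac{1}{4} \cdot 1 = \frac{1}{4}$)
$U{\left(Z,z \right)} = \frac{1}{4} + z$ ($U{\left(Z,z \right)} = z + \frac{1}{4} = \frac{1}{4} + z$)
$w{\left(y \right)} = -1 + y^{2}$ ($w{\left(y \right)} = y^{2} - 1 = -1 + y^{2}$)
$\left(-107 + \frac{1}{-39}\right) w{\left(U{\left(-5,-5 \right)} \right)} = \left(-107 + \frac{1}{-39}\right) \left(-1 + \left(\frac{1}{4} - 5\right)^{2}\right) = \left(-107 - \frac{1}{39}\right) \left(-1 + \left(- \frac{19}{4}\right)^{2}\right) = - \frac{4174 \left(-1 + \frac{361}{16}\right)}{39} = \left(- \frac{4174}{39}\right) \frac{345}{16} = - \frac{240005}{104}$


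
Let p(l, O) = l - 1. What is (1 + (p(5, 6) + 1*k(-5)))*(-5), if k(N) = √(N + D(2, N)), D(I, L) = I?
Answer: -25 - 5*I*√3 ≈ -25.0 - 8.6602*I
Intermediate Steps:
p(l, O) = -1 + l
k(N) = √(2 + N) (k(N) = √(N + 2) = √(2 + N))
(1 + (p(5, 6) + 1*k(-5)))*(-5) = (1 + ((-1 + 5) + 1*√(2 - 5)))*(-5) = (1 + (4 + 1*√(-3)))*(-5) = (1 + (4 + 1*(I*√3)))*(-5) = (1 + (4 + I*√3))*(-5) = (5 + I*√3)*(-5) = -25 - 5*I*√3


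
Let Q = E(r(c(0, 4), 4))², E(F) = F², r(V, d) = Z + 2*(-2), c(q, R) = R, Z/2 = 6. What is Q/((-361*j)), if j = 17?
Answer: -4096/6137 ≈ -0.66743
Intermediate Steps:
Z = 12 (Z = 2*6 = 12)
r(V, d) = 8 (r(V, d) = 12 + 2*(-2) = 12 - 4 = 8)
Q = 4096 (Q = (8²)² = 64² = 4096)
Q/((-361*j)) = 4096/((-361*17)) = 4096/(-6137) = 4096*(-1/6137) = -4096/6137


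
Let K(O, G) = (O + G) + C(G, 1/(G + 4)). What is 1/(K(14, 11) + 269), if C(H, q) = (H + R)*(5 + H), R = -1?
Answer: 1/454 ≈ 0.0022026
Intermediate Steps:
C(H, q) = (-1 + H)*(5 + H) (C(H, q) = (H - 1)*(5 + H) = (-1 + H)*(5 + H))
K(O, G) = -5 + O + G² + 5*G (K(O, G) = (O + G) + (-5 + G² + 4*G) = (G + O) + (-5 + G² + 4*G) = -5 + O + G² + 5*G)
1/(K(14, 11) + 269) = 1/((-5 + 14 + 11² + 5*11) + 269) = 1/((-5 + 14 + 121 + 55) + 269) = 1/(185 + 269) = 1/454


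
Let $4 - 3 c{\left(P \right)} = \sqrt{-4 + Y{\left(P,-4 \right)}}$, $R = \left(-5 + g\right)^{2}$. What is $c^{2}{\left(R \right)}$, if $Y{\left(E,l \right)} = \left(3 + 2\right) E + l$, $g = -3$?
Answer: $\frac{328}{9} - \frac{16 \sqrt{78}}{9} \approx 20.744$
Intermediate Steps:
$Y{\left(E,l \right)} = l + 5 E$ ($Y{\left(E,l \right)} = 5 E + l = l + 5 E$)
$R = 64$ ($R = \left(-5 - 3\right)^{2} = \left(-8\right)^{2} = 64$)
$c{\left(P \right)} = \frac{4}{3} - \frac{\sqrt{-8 + 5 P}}{3}$ ($c{\left(P \right)} = \frac{4}{3} - \frac{\sqrt{-4 + \left(-4 + 5 P\right)}}{3} = \frac{4}{3} - \frac{\sqrt{-8 + 5 P}}{3}$)
$c^{2}{\left(R \right)} = \left(\frac{4}{3} - \frac{\sqrt{-8 + 5 \cdot 64}}{3}\right)^{2} = \left(\frac{4}{3} - \frac{\sqrt{-8 + 320}}{3}\right)^{2} = \left(\frac{4}{3} - \frac{\sqrt{312}}{3}\right)^{2} = \left(\frac{4}{3} - \frac{2 \sqrt{78}}{3}\right)^{2}$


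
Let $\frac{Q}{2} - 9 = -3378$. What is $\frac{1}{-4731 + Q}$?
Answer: $- \frac{1}{11469} \approx -8.7192 \cdot 10^{-5}$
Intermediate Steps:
$Q = -6738$ ($Q = 18 + 2 \left(-3378\right) = 18 - 6756 = -6738$)
$\frac{1}{-4731 + Q} = \frac{1}{-4731 - 6738} = \frac{1}{-11469} = - \frac{1}{11469}$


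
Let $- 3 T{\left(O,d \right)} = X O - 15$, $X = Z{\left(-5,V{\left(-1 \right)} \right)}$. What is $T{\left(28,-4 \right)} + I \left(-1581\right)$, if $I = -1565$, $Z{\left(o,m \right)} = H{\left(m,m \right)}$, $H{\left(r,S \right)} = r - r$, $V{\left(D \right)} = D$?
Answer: $2474270$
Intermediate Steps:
$H{\left(r,S \right)} = 0$
$Z{\left(o,m \right)} = 0$
$X = 0$
$T{\left(O,d \right)} = 5$ ($T{\left(O,d \right)} = - \frac{0 O - 15}{3} = - \frac{0 - 15}{3} = \left(- \frac{1}{3}\right) \left(-15\right) = 5$)
$T{\left(28,-4 \right)} + I \left(-1581\right) = 5 - -2474265 = 5 + 2474265 = 2474270$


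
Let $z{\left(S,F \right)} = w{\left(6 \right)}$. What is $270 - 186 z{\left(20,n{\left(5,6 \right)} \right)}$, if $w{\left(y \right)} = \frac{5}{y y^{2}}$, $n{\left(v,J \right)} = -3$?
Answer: $\frac{9565}{36} \approx 265.69$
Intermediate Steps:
$w{\left(y \right)} = \frac{5}{y^{3}}$
$z{\left(S,F \right)} = \frac{5}{216}$
$270 - 186 z{\left(20,n{\left(5,6 \right)} \right)} = 270 - \frac{155}{36} = \frac{9565}{36}$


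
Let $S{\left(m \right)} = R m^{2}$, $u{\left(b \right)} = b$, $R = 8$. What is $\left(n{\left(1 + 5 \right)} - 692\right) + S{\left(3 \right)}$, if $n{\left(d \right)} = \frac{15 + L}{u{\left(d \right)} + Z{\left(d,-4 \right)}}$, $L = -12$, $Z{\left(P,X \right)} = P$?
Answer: $- \frac{2479}{4} \approx -619.75$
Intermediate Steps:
$S{\left(m \right)} = 8 m^{2}$
$n{\left(d \right)} = \frac{3}{2 d}$ ($n{\left(d \right)} = \frac{15 - 12}{d + d} = \frac{3}{2 d}$)
$\left(n{\left(1 + 5 \right)} - 692\right) + S{\left(3 \right)} = \left(\frac{3}{2 \left(1 + 5\right)} - 692\right) + 8 \cdot 3^{2} = \left(\frac{3}{2 \cdot 6} - 692\right) + 8 \cdot 9 = \left(\frac{3}{2} \cdot \frac{1}{6} - 692\right) + 72 = \left(\frac{1}{4} - 692\right) + 72 = - \frac{2767}{4} + 72 = - \frac{2479}{4}$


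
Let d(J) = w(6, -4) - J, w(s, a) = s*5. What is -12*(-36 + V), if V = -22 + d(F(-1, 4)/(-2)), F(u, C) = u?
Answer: 342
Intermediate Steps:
w(s, a) = 5*s
d(J) = 30 - J (d(J) = 5*6 - J = 30 - J)
V = 15/2 (V = -22 + (30 - (-1)/(-2)) = -22 + (30 - (-1)*(-1)/2) = -22 + (30 - 1*½) = -22 + (30 - ½) = -22 + 59/2 = 15/2 ≈ 7.5000)
-12*(-36 + V) = -12*(-36 + 15/2) = -12*(-57/2) = 342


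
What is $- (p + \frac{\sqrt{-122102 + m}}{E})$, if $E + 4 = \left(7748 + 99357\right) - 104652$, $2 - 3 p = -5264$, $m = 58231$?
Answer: $- \frac{5266}{3} - \frac{i \sqrt{63871}}{2449} \approx -1755.3 - 0.1032 i$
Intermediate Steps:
$p = \frac{5266}{3}$ ($p = \frac{2}{3} - - \frac{5264}{3} = \frac{2}{3} + \frac{5264}{3} = \frac{5266}{3} \approx 1755.3$)
$E = 2449$ ($E = -4 + \left(\left(7748 + 99357\right) - 104652\right) = -4 + \left(107105 - 104652\right) = -4 + 2453 = 2449$)
$- (p + \frac{\sqrt{-122102 + m}}{E}) = - (\frac{5266}{3} + \frac{\sqrt{-122102 + 58231}}{2449}) = - (\frac{5266}{3} + \sqrt{-63871} \cdot \frac{1}{2449}) = - (\frac{5266}{3} + i \sqrt{63871} \cdot \frac{1}{2449}) = - (\frac{5266}{3} + \frac{i \sqrt{63871}}{2449}) = - \frac{5266}{3} - \frac{i \sqrt{63871}}{2449}$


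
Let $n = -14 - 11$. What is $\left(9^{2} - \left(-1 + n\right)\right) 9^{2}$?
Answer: $8667$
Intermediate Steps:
$n = -25$
$\left(9^{2} - \left(-1 + n\right)\right) 9^{2} = \left(9^{2} + \left(\left(1 \cdot 1 + \left(\frac{0}{2} + \frac{0}{-5}\right)\right) - -25\right)\right) 9^{2} = \left(81 + \left(\left(1 + \left(0 \cdot \frac{1}{2} + 0 \left(- \frac{1}{5}\right)\right)\right) + 25\right)\right) 81 = \left(81 + \left(\left(1 + \left(0 + 0\right)\right) + 25\right)\right) 81 = \left(81 + \left(\left(1 + 0\right) + 25\right)\right) 81 = \left(81 + \left(1 + 25\right)\right) 81 = \left(81 + 26\right) 81 = 107 \cdot 81 = 8667$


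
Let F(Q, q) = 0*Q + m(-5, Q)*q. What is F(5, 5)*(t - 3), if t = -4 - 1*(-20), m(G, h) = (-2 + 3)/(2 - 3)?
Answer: -65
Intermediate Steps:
m(G, h) = -1 (m(G, h) = 1/(-1) = 1*(-1) = -1)
F(Q, q) = -q (F(Q, q) = 0*Q - q = 0 - q = -q)
t = 16 (t = -4 + 20 = 16)
F(5, 5)*(t - 3) = (-1*5)*(16 - 3) = -5*13 = -65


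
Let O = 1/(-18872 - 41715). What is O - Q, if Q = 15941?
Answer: -965817368/60587 ≈ -15941.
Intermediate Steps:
O = -1/60587 (O = 1/(-60587) = -1/60587 ≈ -1.6505e-5)
O - Q = -1/60587 - 1*15941 = -1/60587 - 15941 = -965817368/60587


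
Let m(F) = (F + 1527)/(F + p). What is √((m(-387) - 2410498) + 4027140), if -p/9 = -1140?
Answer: √17509335043782/3291 ≈ 1271.5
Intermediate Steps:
p = 10260 (p = -9*(-1140) = 10260)
m(F) = (1527 + F)/(10260 + F) (m(F) = (F + 1527)/(F + 10260) = (1527 + F)/(10260 + F))
√((m(-387) - 2410498) + 4027140) = √(((1527 - 387)/(10260 - 387) - 2410498) + 4027140) = √((1140/9873 - 2410498) + 4027140) = √(((1/9873)*1140 - 2410498) + 4027140) = √((380/3291 - 2410498) + 4027140) = √(-7932948538/3291 + 4027140) = √(5320369202/3291) = √17509335043782/3291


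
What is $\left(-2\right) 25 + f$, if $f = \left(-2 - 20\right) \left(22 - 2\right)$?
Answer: $-490$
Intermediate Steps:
$f = -440$ ($f = \left(-22\right) 20 = -440$)
$\left(-2\right) 25 + f = \left(-2\right) 25 - 440 = -50 - 440 = -490$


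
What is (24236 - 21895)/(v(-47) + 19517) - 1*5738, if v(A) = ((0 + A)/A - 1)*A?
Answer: -111986205/19517 ≈ -5737.9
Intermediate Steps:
v(A) = 0 (v(A) = (A/A - 1)*A = (1 - 1)*A = 0*A = 0)
(24236 - 21895)/(v(-47) + 19517) - 1*5738 = (24236 - 21895)/(0 + 19517) - 1*5738 = 2341/19517 - 5738 = -111986205/19517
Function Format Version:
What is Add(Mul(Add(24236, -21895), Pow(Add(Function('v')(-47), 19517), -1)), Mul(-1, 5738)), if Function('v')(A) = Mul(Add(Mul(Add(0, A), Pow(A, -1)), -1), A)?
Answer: Rational(-111986205, 19517) ≈ -5737.9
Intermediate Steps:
Function('v')(A) = 0 (Function('v')(A) = Mul(Add(Mul(A, Pow(A, -1)), -1), A) = Mul(Add(1, -1), A) = Mul(0, A) = 0)
Add(Mul(Add(24236, -21895), Pow(Add(Function('v')(-47), 19517), -1)), Mul(-1, 5738)) = Add(Mul(Add(24236, -21895), Pow(Add(0, 19517), -1)), Mul(-1, 5738)) = Add(Mul(2341, Pow(19517, -1)), -5738) = Add(Mul(2341, Rational(1, 19517)), -5738) = Add(Rational(2341, 19517), -5738) = Rational(-111986205, 19517)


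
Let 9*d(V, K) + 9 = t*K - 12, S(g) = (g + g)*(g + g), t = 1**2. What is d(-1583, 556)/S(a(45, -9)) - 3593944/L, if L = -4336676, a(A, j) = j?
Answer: 3200015591/3161436804 ≈ 1.0122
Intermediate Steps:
t = 1
S(g) = 4*g**2 (S(g) = (2*g)*(2*g) = 4*g**2)
d(V, K) = -7/3 + K/9 (d(V, K) = -1 + (1*K - 12)/9 = -1 + (K - 12)/9 = -1 + (-12 + K)/9 = -1 + (-4/3 + K/9) = -7/3 + K/9)
d(-1583, 556)/S(a(45, -9)) - 3593944/L = (-7/3 + (1/9)*556)/((4*(-9)**2)) - 3593944/(-4336676) = (-7/3 + 556/9)/((4*81)) - 3593944*(-1/4336676) = (535/9)/324 + 898486/1084169 = (535/9)*(1/324) + 898486/1084169 = 535/2916 + 898486/1084169 = 3200015591/3161436804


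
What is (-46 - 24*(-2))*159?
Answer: 318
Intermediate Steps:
(-46 - 24*(-2))*159 = (-46 - 8*(-6))*159 = (-46 + 48)*159 = 2*159 = 318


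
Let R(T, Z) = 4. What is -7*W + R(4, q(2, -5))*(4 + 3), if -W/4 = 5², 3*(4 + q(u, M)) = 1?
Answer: 728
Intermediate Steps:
q(u, M) = -11/3 (q(u, M) = -4 + (⅓)*1 = -4 + ⅓ = -11/3)
W = -100 (W = -4*5² = -4*25 = -100)
-7*W + R(4, q(2, -5))*(4 + 3) = -7*(-100) + 4*(4 + 3) = 700 + 4*7 = 700 + 28 = 728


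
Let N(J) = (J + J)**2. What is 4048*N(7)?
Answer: 793408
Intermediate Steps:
N(J) = 4*J**2 (N(J) = (2*J)**2 = 4*J**2)
4048*N(7) = 4048*(4*7**2) = 4048*(4*49) = 4048*196 = 793408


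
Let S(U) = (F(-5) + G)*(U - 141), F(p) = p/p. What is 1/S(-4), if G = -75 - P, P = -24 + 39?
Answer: 1/12905 ≈ 7.7489e-5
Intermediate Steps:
P = 15
G = -90 (G = -75 - 1*15 = -75 - 15 = -90)
F(p) = 1
S(U) = 12549 - 89*U (S(U) = (1 - 90)*(U - 141) = -89*(-141 + U) = 12549 - 89*U)
1/S(-4) = 1/(12549 - 89*(-4)) = 1/(12549 + 356) = 1/12905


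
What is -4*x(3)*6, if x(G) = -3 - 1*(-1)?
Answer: 48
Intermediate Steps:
x(G) = -2 (x(G) = -3 + 1 = -2)
-4*x(3)*6 = -4*(-2)*6 = 8*6 = 48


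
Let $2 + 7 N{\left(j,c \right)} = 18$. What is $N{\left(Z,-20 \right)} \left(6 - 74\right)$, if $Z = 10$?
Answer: $- \frac{1088}{7} \approx -155.43$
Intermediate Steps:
$N{\left(j,c \right)} = \frac{16}{7}$ ($N{\left(j,c \right)} = - \frac{2}{7} + \frac{1}{7} \cdot 18 = - \frac{2}{7} + \frac{18}{7} = \frac{16}{7}$)
$N{\left(Z,-20 \right)} \left(6 - 74\right) = \frac{16 \left(6 - 74\right)}{7} = \frac{16}{7} \left(-68\right) = - \frac{1088}{7}$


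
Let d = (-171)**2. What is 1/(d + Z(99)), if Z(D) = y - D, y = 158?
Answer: 1/29300 ≈ 3.4130e-5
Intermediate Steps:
d = 29241
Z(D) = 158 - D
1/(d + Z(99)) = 1/(29241 + (158 - 1*99)) = 1/(29241 + (158 - 99)) = 1/(29241 + 59) = 1/29300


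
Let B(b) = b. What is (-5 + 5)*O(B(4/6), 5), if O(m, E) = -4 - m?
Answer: 0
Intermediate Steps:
(-5 + 5)*O(B(4/6), 5) = (-5 + 5)*(-4 - 4/6) = 0*(-4 - 4/6) = 0*(-4 - 1*2/3) = 0*(-4 - 2/3) = 0*(-14/3) = 0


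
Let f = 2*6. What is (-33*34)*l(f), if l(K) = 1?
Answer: -1122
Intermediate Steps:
f = 12
(-33*34)*l(f) = -33*34*1 = -1122*1 = -1122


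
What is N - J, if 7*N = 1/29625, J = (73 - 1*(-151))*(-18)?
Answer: 836136001/207375 ≈ 4032.0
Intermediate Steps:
J = -4032 (J = (73 + 151)*(-18) = 224*(-18) = -4032)
N = 1/207375 (N = (⅐)/29625 = (⅐)*(1/29625) = 1/207375 ≈ 4.8222e-6)
N - J = 1/207375 - 1*(-4032) = 1/207375 + 4032 = 836136001/207375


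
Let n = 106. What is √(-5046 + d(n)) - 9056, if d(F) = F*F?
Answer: -9056 + √6190 ≈ -8977.3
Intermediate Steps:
d(F) = F²
√(-5046 + d(n)) - 9056 = √(-5046 + 106²) - 9056 = √(-5046 + 11236) - 9056 = √6190 - 9056 = -9056 + √6190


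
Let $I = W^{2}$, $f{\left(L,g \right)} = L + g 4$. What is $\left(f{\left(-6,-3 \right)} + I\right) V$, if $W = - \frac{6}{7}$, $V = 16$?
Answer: $- \frac{13536}{49} \approx -276.25$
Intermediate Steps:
$W = - \frac{6}{7}$ ($W = \left(-6\right) \frac{1}{7} = - \frac{6}{7} \approx -0.85714$)
$f{\left(L,g \right)} = L + 4 g$
$I = \frac{36}{49}$ ($I = \left(- \frac{6}{7}\right)^{2} = \frac{36}{49} \approx 0.73469$)
$\left(f{\left(-6,-3 \right)} + I\right) V = \left(\left(-6 + 4 \left(-3\right)\right) + \frac{36}{49}\right) 16 = \left(\left(-6 - 12\right) + \frac{36}{49}\right) 16 = \left(-18 + \frac{36}{49}\right) 16 = \left(- \frac{846}{49}\right) 16 = - \frac{13536}{49}$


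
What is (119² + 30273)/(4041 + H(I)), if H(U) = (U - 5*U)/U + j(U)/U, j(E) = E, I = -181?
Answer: 22217/2019 ≈ 11.004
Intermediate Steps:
H(U) = -3 (H(U) = (U - 5*U)/U + U/U = (-4*U)/U + 1 = -4 + 1 = -3)
(119² + 30273)/(4041 + H(I)) = (119² + 30273)/(4041 - 3) = (14161 + 30273)/4038 = 44434*(1/4038) = 22217/2019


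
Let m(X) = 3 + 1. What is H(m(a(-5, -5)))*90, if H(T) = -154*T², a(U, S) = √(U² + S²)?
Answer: -221760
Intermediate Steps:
a(U, S) = √(S² + U²)
m(X) = 4
H(m(a(-5, -5)))*90 = -154*4²*90 = -154*16*90 = -2464*90 = -221760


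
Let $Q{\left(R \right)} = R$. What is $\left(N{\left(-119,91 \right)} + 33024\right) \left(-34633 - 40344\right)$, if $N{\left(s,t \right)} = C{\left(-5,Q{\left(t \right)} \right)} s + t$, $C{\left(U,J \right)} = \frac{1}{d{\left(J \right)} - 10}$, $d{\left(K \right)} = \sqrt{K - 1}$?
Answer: $-2491785618 - \frac{26766789 \sqrt{10}}{10} \approx -2.5003 \cdot 10^{9}$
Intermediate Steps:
$d{\left(K \right)} = \sqrt{-1 + K}$
$C{\left(U,J \right)} = \frac{1}{-10 + \sqrt{-1 + J}}$ ($C{\left(U,J \right)} = \frac{1}{\sqrt{-1 + J} - 10} = \frac{1}{-10 + \sqrt{-1 + J}}$)
$N{\left(s,t \right)} = t + \frac{s}{-10 + \sqrt{-1 + t}}$ ($N{\left(s,t \right)} = \frac{s}{-10 + \sqrt{-1 + t}} + t = t + \frac{s}{-10 + \sqrt{-1 + t}}$)
$\left(N{\left(-119,91 \right)} + 33024\right) \left(-34633 - 40344\right) = \left(\left(91 - \frac{119}{-10 + \sqrt{-1 + 91}}\right) + 33024\right) \left(-34633 - 40344\right) = \left(\left(91 - \frac{119}{-10 + \sqrt{90}}\right) + 33024\right) \left(-74977\right) = \left(\left(91 - \frac{119}{-10 + 3 \sqrt{10}}\right) + 33024\right) \left(-74977\right) = \left(33115 - \frac{119}{-10 + 3 \sqrt{10}}\right) \left(-74977\right) = -2482863355 + \frac{8922263}{-10 + 3 \sqrt{10}}$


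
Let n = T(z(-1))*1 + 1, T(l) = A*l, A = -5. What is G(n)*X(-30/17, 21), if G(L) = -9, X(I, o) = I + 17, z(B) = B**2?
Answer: -2331/17 ≈ -137.12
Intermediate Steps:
T(l) = -5*l
X(I, o) = 17 + I
n = -4 (n = -5*(-1)**2*1 + 1 = -5*1*1 + 1 = -5*1 + 1 = -5 + 1 = -4)
G(n)*X(-30/17, 21) = -9*(17 - 30/17) = -9*259/17 = -2331/17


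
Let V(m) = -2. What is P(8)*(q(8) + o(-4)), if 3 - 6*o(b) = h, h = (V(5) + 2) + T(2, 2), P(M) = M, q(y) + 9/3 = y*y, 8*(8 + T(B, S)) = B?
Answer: 1507/3 ≈ 502.33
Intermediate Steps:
T(B, S) = -8 + B/8
q(y) = -3 + y**2 (q(y) = -3 + y*y = -3 + y**2)
h = -31/4 (h = (-2 + 2) + (-8 + (1/8)*2) = 0 + (-8 + 1/4) = 0 - 31/4 = -31/4 ≈ -7.7500)
o(b) = 43/24 (o(b) = 1/2 - 1/6*(-31/4) = 1/2 + 31/24 = 43/24)
P(8)*(q(8) + o(-4)) = 8*((-3 + 8**2) + 43/24) = 8*((-3 + 64) + 43/24) = 8*(61 + 43/24) = 8*(1507/24) = 1507/3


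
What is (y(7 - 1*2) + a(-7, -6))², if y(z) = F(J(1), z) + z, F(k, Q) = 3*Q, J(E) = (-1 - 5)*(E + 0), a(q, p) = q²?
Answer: 4761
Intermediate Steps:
J(E) = -6*E
y(z) = 4*z (y(z) = 3*z + z = 4*z)
(y(7 - 1*2) + a(-7, -6))² = (4*(7 - 1*2) + (-7)²)² = (4*(7 - 2) + 49)² = (4*5 + 49)² = (20 + 49)² = 69² = 4761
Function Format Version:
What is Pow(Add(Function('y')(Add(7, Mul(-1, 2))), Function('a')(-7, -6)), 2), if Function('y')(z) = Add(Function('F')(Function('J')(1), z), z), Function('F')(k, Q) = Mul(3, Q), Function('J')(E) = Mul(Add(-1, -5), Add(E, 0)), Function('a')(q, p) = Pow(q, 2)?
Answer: 4761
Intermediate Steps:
Function('J')(E) = Mul(-6, E)
Function('y')(z) = Mul(4, z) (Function('y')(z) = Add(Mul(3, z), z) = Mul(4, z))
Pow(Add(Function('y')(Add(7, Mul(-1, 2))), Function('a')(-7, -6)), 2) = Pow(Add(Mul(4, Add(7, Mul(-1, 2))), Pow(-7, 2)), 2) = Pow(Add(Mul(4, Add(7, -2)), 49), 2) = Pow(Add(Mul(4, 5), 49), 2) = Pow(Add(20, 49), 2) = Pow(69, 2) = 4761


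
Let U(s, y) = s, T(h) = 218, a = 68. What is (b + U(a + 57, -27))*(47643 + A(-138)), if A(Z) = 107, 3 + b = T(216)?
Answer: 16235000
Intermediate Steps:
b = 215 (b = -3 + 218 = 215)
(b + U(a + 57, -27))*(47643 + A(-138)) = (215 + (68 + 57))*(47643 + 107) = (215 + 125)*47750 = 340*47750 = 16235000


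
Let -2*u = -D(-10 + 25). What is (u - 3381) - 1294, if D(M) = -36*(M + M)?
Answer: -5215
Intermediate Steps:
D(M) = -72*M
u = -540 (u = -(-1)*(-72*(-10 + 25))/2 = -(-1)*(-72*15)/2 = -(-1)*(-1080)/2 = -½*1080 = -540)
(u - 3381) - 1294 = (-540 - 3381) - 1294 = -3921 - 1294 = -5215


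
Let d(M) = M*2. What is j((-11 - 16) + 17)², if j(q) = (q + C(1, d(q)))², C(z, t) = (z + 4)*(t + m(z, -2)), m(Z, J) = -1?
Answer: 174900625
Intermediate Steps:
d(M) = 2*M
C(z, t) = (-1 + t)*(4 + z) (C(z, t) = (z + 4)*(t - 1) = (4 + z)*(-1 + t) = (-1 + t)*(4 + z))
j(q) = (-5 + 11*q)² (j(q) = (q + (-4 - 1*1 + 4*(2*q) + (2*q)*1))² = (q + (-4 - 1 + 8*q + 2*q))² = (q + (-5 + 10*q))² = (-5 + 11*q)²)
j((-11 - 16) + 17)² = ((-5 + 11*((-11 - 16) + 17))²)² = ((-5 + 11*(-27 + 17))²)² = ((-5 + 11*(-10))²)² = ((-5 - 110)²)² = ((-115)²)² = 13225² = 174900625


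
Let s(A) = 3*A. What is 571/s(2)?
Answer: 571/6 ≈ 95.167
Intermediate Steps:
571/s(2) = 571/((3*2)) = 571/6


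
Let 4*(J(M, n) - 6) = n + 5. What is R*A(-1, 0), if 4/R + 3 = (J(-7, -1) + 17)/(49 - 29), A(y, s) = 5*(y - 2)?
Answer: 100/3 ≈ 33.333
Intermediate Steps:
A(y, s) = -10 + 5*y (A(y, s) = 5*(-2 + y) = -10 + 5*y)
J(M, n) = 29/4 + n/4 (J(M, n) = 6 + (n + 5)/4 = 6 + (5 + n)/4 = 6 + (5/4 + n/4) = 29/4 + n/4)
R = -20/9 (R = 4/(-3 + ((29/4 + (¼)*(-1)) + 17)/(49 - 29)) = 4/(-3 + ((29/4 - ¼) + 17)/20) = 4/(-3 + (7 + 17)*(1/20)) = 4/(-3 + 24*(1/20)) = 4/(-3 + 6/5) = 4/(-9/5) = 4*(-5/9) = -20/9 ≈ -2.2222)
R*A(-1, 0) = -20*(-10 + 5*(-1))/9 = -20*(-10 - 5)/9 = -20/9*(-15) = 100/3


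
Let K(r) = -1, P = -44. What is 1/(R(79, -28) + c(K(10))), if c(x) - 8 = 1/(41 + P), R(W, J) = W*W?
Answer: 3/18746 ≈ 0.00016003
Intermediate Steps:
R(W, J) = W²
c(x) = 23/3 (c(x) = 8 + 1/(41 - 44) = 8 + 1/(-3) = 8 - ⅓ = 23/3)
1/(R(79, -28) + c(K(10))) = 1/(79² + 23/3) = 1/(6241 + 23/3) = 1/(18746/3) = 3/18746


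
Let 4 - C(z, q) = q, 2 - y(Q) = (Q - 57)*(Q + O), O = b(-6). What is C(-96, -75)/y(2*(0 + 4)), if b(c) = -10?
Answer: -79/96 ≈ -0.82292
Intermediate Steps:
O = -10
y(Q) = 2 - (-57 + Q)*(-10 + Q) (y(Q) = 2 - (Q - 57)*(Q - 10) = 2 - (-57 + Q)*(-10 + Q))
C(z, q) = 4 - q
C(-96, -75)/y(2*(0 + 4)) = (4 - 1*(-75))/(-568 - (2*(0 + 4))**2 + 67*(2*(0 + 4))) = (4 + 75)/(-568 - (2*4)**2 + 67*(2*4)) = 79/(-568 - 1*8**2 + 67*8) = 79/(-568 - 1*64 + 536) = 79/(-568 - 64 + 536) = 79/(-96) = 79*(-1/96) = -79/96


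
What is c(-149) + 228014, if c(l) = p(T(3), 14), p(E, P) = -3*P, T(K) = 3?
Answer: 227972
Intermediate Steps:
c(l) = -42 (c(l) = -3*14 = -42)
c(-149) + 228014 = -42 + 228014 = 227972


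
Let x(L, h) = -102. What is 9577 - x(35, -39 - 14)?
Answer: 9679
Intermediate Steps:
9577 - x(35, -39 - 14) = 9577 - 1*(-102) = 9577 + 102 = 9679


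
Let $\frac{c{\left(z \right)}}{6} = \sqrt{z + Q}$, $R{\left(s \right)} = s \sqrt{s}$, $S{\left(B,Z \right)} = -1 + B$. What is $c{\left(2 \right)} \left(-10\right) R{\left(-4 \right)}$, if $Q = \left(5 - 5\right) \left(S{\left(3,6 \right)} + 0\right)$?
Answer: $480 i \sqrt{2} \approx 678.82 i$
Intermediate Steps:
$Q = 0$ ($Q = \left(5 - 5\right) \left(\left(-1 + 3\right) + 0\right) = 0 \left(2 + 0\right) = 0 \cdot 2 = 0$)
$R{\left(s \right)} = s^{\frac{3}{2}}$
$c{\left(z \right)} = 6 \sqrt{z}$ ($c{\left(z \right)} = 6 \sqrt{z + 0} = 6 \sqrt{z}$)
$c{\left(2 \right)} \left(-10\right) R{\left(-4 \right)} = 6 \sqrt{2} \left(-10\right) \left(-4\right)^{\frac{3}{2}} = - 60 \sqrt{2} \left(- 8 i\right) = 480 i \sqrt{2}$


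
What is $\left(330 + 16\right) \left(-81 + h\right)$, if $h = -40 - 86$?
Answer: $-71622$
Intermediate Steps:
$h = -126$
$\left(330 + 16\right) \left(-81 + h\right) = \left(330 + 16\right) \left(-81 - 126\right) = 346 \left(-207\right) = -71622$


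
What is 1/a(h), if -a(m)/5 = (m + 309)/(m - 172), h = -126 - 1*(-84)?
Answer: 214/1335 ≈ 0.16030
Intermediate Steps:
h = -42 (h = -126 + 84 = -42)
a(m) = -5*(309 + m)/(-172 + m) (a(m) = -5*(m + 309)/(m - 172) = -5*(309 + m)/(-172 + m))
1/a(h) = 1/(5*(-309 - 1*(-42))/(-172 - 42)) = 1/(5*(-309 + 42)/(-214)) = 1/(5*(-1/214)*(-267)) = 1/(1335/214) = 214/1335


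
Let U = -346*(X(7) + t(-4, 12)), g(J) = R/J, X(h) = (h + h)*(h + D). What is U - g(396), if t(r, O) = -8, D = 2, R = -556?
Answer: -4041833/99 ≈ -40827.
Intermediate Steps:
X(h) = 2*h*(2 + h) (X(h) = (h + h)*(h + 2) = (2*h)*(2 + h) = 2*h*(2 + h))
g(J) = -556/J
U = -40828 (U = -346*(2*7*(2 + 7) - 8) = -346*(2*7*9 - 8) = -346*(126 - 8) = -346*118 = -40828)
U - g(396) = -40828 - (-556)/396 = -40828 - 1*(-139/99) = -40828 + 139/99 = -4041833/99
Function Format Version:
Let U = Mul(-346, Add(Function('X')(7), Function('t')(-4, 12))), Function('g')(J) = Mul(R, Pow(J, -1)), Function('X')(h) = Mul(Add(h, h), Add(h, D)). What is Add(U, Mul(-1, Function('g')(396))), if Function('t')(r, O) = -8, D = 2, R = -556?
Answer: Rational(-4041833, 99) ≈ -40827.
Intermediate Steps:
Function('X')(h) = Mul(2, h, Add(2, h)) (Function('X')(h) = Mul(Add(h, h), Add(h, 2)) = Mul(Mul(2, h), Add(2, h)) = Mul(2, h, Add(2, h)))
Function('g')(J) = Mul(-556, Pow(J, -1))
U = -40828 (U = Mul(-346, Add(Mul(2, 7, Add(2, 7)), -8)) = Mul(-346, Add(Mul(2, 7, 9), -8)) = Mul(-346, Add(126, -8)) = Mul(-346, 118) = -40828)
Add(U, Mul(-1, Function('g')(396))) = Add(-40828, Mul(-1, Mul(-556, Pow(396, -1)))) = Add(-40828, Mul(-1, Mul(-556, Rational(1, 396)))) = Add(-40828, Mul(-1, Rational(-139, 99))) = Add(-40828, Rational(139, 99)) = Rational(-4041833, 99)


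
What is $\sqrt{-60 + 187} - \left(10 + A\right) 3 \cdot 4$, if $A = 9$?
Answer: $-228 + \sqrt{127} \approx -216.73$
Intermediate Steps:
$\sqrt{-60 + 187} - \left(10 + A\right) 3 \cdot 4 = \sqrt{-60 + 187} - \left(10 + 9\right) 3 \cdot 4 = \sqrt{127} - 19 \cdot 12 = \sqrt{127} - 228 = -228 + \sqrt{127}$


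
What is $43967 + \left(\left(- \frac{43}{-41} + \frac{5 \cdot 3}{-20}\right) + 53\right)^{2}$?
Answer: $\frac{1258941513}{26896} \approx 46808.0$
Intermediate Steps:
$43967 + \left(\left(- \frac{43}{-41} + \frac{5 \cdot 3}{-20}\right) + 53\right)^{2} = 43967 + \left(\left(\left(-43\right) \left(- \frac{1}{41}\right) + 15 \left(- \frac{1}{20}\right)\right) + 53\right)^{2} = 43967 + \left(\left(\frac{43}{41} - \frac{3}{4}\right) + 53\right)^{2} = 43967 + \left(\frac{49}{164} + 53\right)^{2} = 43967 + \left(\frac{8741}{164}\right)^{2} = 43967 + \frac{76405081}{26896} = \frac{1258941513}{26896}$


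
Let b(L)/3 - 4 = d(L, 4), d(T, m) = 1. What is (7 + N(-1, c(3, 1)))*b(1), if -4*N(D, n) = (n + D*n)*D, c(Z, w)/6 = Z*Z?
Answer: 105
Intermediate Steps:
c(Z, w) = 6*Z² (c(Z, w) = 6*(Z*Z) = 6*Z²)
b(L) = 15 (b(L) = 12 + 3*1 = 12 + 3 = 15)
N(D, n) = -D*(n + D*n)/4 (N(D, n) = -(n + D*n)*D/4 = -D*(n + D*n)/4)
(7 + N(-1, c(3, 1)))*b(1) = (7 - ¼*(-1)*6*3²*(1 - 1))*15 = (7 - ¼*(-1)*6*9*0)*15 = (7 - ¼*(-1)*54*0)*15 = (7 + 0)*15 = 7*15 = 105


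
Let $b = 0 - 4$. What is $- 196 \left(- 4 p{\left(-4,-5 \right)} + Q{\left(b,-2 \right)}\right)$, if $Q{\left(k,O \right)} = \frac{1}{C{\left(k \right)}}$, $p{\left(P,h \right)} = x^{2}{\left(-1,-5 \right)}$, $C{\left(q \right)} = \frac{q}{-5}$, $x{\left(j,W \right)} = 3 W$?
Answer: $176155$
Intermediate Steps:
$C{\left(q \right)} = - \frac{q}{5}$ ($C{\left(q \right)} = q \left(- \frac{1}{5}\right) = - \frac{q}{5}$)
$p{\left(P,h \right)} = 225$ ($p{\left(P,h \right)} = \left(3 \left(-5\right)\right)^{2} = \left(-15\right)^{2} = 225$)
$b = -4$ ($b = 0 - 4 = -4$)
$Q{\left(k,O \right)} = - \frac{5}{k}$ ($Q{\left(k,O \right)} = \frac{1}{\left(- \frac{1}{5}\right) k} = - \frac{5}{k}$)
$- 196 \left(- 4 p{\left(-4,-5 \right)} + Q{\left(b,-2 \right)}\right) = - 196 \left(\left(-4\right) 225 - \frac{5}{-4}\right) = - 196 \left(-900 - - \frac{5}{4}\right) = - 196 \left(-900 + \frac{5}{4}\right) = \left(-196\right) \left(- \frac{3595}{4}\right) = 176155$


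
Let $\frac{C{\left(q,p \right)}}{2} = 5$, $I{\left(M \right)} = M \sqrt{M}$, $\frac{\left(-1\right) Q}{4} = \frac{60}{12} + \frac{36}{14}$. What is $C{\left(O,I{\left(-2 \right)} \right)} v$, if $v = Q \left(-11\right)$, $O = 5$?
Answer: $\frac{23320}{7} \approx 3331.4$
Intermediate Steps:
$Q = - \frac{212}{7}$ ($Q = - 4 \left(\frac{60}{12} + \frac{36}{14}\right) = - 4 \left(60 \cdot \frac{1}{12} + 36 \cdot \frac{1}{14}\right) = - 4 \left(5 + \frac{18}{7}\right) = \left(-4\right) \frac{53}{7} = - \frac{212}{7} \approx -30.286$)
$I{\left(M \right)} = M^{\frac{3}{2}}$
$C{\left(q,p \right)} = 10$ ($C{\left(q,p \right)} = 2 \cdot 5 = 10$)
$v = \frac{2332}{7}$ ($v = \left(- \frac{212}{7}\right) \left(-11\right) = \frac{2332}{7} \approx 333.14$)
$C{\left(O,I{\left(-2 \right)} \right)} v = 10 \cdot \frac{2332}{7} = \frac{23320}{7}$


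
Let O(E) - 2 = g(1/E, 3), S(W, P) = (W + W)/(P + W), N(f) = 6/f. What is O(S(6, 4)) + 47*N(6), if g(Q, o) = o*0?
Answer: 49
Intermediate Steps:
S(W, P) = 2*W/(P + W) (S(W, P) = (2*W)/(P + W) = 2*W/(P + W))
g(Q, o) = 0
O(E) = 2 (O(E) = 2 + 0 = 2)
O(S(6, 4)) + 47*N(6) = 2 + 47*(6/6) = 2 + 47*(6*(⅙)) = 2 + 47*1 = 2 + 47 = 49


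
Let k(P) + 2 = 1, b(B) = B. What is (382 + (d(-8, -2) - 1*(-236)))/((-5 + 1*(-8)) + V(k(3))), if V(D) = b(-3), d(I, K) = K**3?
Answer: -305/8 ≈ -38.125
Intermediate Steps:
k(P) = -1 (k(P) = -2 + 1 = -1)
V(D) = -3
(382 + (d(-8, -2) - 1*(-236)))/((-5 + 1*(-8)) + V(k(3))) = (382 + ((-2)**3 - 1*(-236)))/((-5 + 1*(-8)) - 3) = (382 + (-8 + 236))/((-5 - 8) - 3) = (382 + 228)/(-13 - 3) = 610/(-16) = 610*(-1/16) = -305/8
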